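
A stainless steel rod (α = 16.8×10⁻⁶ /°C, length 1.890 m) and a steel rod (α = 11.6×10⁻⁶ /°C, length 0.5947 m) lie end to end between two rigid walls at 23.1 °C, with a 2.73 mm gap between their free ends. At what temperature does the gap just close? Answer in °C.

T = 93.7 °C

Gap closes when ΔL₁ + ΔL₂ = 2.73 mm = 2.73×10⁻³ m
(α₁L₁ + α₂L₂)ΔT = g
α₁L₁ + α₂L₂ = 16.8×10⁻⁶×1.890 + 11.6×10⁻⁶×0.5947 = 3.865052×10⁻⁵ m/K
ΔT = 2.73×10⁻³ / 3.865052×10⁻⁵ = 70.633 K
T = 23.1 + 70.633 = 93.733 °C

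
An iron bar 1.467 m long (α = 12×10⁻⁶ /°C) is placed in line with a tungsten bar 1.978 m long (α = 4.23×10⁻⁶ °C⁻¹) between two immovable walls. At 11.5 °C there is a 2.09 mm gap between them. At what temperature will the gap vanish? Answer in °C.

Gap closes when ΔL₁ + ΔL₂ = 2.09 mm = 2.09×10⁻³ m
(α₁L₁ + α₂L₂)ΔT = g
α₁L₁ + α₂L₂ = 12×10⁻⁶×1.467 + 4.23×10⁻⁶×1.978 = 2.597094×10⁻⁵ m/K
ΔT = 2.09×10⁻³ / 2.597094×10⁻⁵ = 80.475 K
T = 11.5 + 80.475 = 91.975 °C

T = 92.0 °C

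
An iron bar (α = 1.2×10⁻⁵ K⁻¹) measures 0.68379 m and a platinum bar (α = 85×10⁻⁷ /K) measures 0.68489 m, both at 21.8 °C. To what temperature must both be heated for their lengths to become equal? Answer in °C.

Equal length when α₁L₁ΔT − α₂L₂ΔT = L₂ − L₁ = 1.10×10⁻³ m
α₁L₁ = 8.20548×10⁻⁶, α₂L₂ = 5.821565×10⁻⁶ → Δ(αL) = 2.383915×10⁻⁶ m/K
ΔT = 1.10×10⁻³ / 2.383915×10⁻⁶ = 461.426 K, so T = 21.8 + 461.426 = 483.226 °C

T = 483.2 °C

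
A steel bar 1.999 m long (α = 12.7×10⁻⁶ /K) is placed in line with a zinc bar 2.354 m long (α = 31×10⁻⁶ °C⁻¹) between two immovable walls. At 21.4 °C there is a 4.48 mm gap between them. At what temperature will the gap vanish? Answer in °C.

T = 66.9 °C

Gap closes when ΔL₁ + ΔL₂ = 4.48 mm = 4.48×10⁻³ m
(α₁L₁ + α₂L₂)ΔT = g
α₁L₁ + α₂L₂ = 12.7×10⁻⁶×1.999 + 31×10⁻⁶×2.354 = 9.83613×10⁻⁵ m/K
ΔT = 4.48×10⁻³ / 9.83613×10⁻⁵ = 45.546 K
T = 21.4 + 45.546 = 66.946 °C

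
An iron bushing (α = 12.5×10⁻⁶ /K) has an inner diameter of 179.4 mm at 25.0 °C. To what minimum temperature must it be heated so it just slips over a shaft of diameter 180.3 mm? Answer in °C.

T = 426 °C

Required Δd = 180.3 − 179.4 = 0.9 mm
Δd = αd₀ΔT ⇒ ΔT = Δd/(αd₀) = 0.9 / (12.5×10⁻⁶ × 179.4) = 401.34 K
T_min = 25.0 + 401.34 = 426.34 °C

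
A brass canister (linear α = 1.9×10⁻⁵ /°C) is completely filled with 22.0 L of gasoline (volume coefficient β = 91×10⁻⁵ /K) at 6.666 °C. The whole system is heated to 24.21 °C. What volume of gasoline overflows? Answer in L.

The canister also expands: β_container ≈ 3α = 5.7×10⁻⁵ /K
Net overflow = V₀(β_liq − 3α_cont)ΔT
β − 3α = 9.10×10⁻⁴ − 5.7×10⁻⁵ = 8.53×10⁻⁴ /K; ΔT = 17.544 K
ΔV = 22.0 × 8.53×10⁻⁴ × 17.544 = 0.329 L

0.329 L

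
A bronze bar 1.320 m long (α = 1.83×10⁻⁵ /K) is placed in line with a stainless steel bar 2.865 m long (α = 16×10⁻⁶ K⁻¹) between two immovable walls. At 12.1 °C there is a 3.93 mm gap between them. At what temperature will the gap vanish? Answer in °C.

T = 68.2 °C

α₁L₁ = 2.4156×10⁻⁵ m/K, α₂L₂ = 4.584×10⁻⁵ m/K → total 6.9996×10⁻⁵ m/K
ΔT = g/(α₁L₁+α₂L₂) = 3.93×10⁻³ / 6.9996×10⁻⁵ = 56.146 K
T = 12.1 + 56.146 = 68.246 °C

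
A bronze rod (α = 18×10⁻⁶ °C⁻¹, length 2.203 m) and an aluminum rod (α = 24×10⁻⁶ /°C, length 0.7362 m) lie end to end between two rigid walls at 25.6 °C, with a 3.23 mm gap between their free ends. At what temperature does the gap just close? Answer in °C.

T = 81.9 °C

Gap closes when ΔL₁ + ΔL₂ = 3.23 mm = 3.23×10⁻³ m
(α₁L₁ + α₂L₂)ΔT = g
α₁L₁ + α₂L₂ = 18×10⁻⁶×2.203 + 24×10⁻⁶×0.7362 = 5.73228×10⁻⁵ m/K
ΔT = 3.23×10⁻³ / 5.73228×10⁻⁵ = 56.348 K
T = 25.6 + 56.348 = 81.948 °C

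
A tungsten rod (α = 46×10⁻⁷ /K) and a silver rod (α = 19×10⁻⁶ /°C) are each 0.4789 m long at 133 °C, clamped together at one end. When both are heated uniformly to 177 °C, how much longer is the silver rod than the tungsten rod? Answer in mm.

ΔT = 44 K
tungsten: ΔL = 46×10⁻⁷ × 0.4789 m × 44 = 9.6929×10⁻⁵ m = 0.096929 mm
silver: ΔL = 19×10⁻⁶ × 0.4789 m × 44 = 4.0036×10⁻⁴ m = 0.40036 mm
difference = 0.40036 − 0.096929 = 0.303431 mm

0.303 mm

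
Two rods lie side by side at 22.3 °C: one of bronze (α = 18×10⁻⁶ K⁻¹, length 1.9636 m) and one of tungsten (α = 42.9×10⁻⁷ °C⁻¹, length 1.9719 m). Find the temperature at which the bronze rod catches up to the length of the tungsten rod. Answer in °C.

L₁(1 + α₁ΔT) = L₂(1 + α₂ΔT) ⇒ ΔT = (L₂ − L₁)/(α₁L₁ − α₂L₂)
L₂ − L₁ = 1.9719 − 1.9636 = 8.30×10⁻³ m
α₁L₁ − α₂L₂ = 18×10⁻⁶×1.9636 − 42.9×10⁻⁷×1.9719 = 2.6885349×10⁻⁵ m/K
ΔT = 8.30×10⁻³ / 2.6885349×10⁻⁵ = 308.718 K
T = 22.3 + 308.718 = 331.018 °C

T = 331.0 °C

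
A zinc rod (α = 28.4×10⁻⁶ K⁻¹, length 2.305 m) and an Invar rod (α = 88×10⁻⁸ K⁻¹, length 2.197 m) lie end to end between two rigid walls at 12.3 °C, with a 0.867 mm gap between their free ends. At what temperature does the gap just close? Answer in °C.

α₁L₁ = 6.5462×10⁻⁵ m/K, α₂L₂ = 1.93336×10⁻⁶ m/K → total 6.739536×10⁻⁵ m/K
ΔT = g/(α₁L₁+α₂L₂) = 8.67×10⁻⁴ / 6.739536×10⁻⁵ = 12.864 K
T = 12.3 + 12.864 = 25.164 °C

T = 25.2 °C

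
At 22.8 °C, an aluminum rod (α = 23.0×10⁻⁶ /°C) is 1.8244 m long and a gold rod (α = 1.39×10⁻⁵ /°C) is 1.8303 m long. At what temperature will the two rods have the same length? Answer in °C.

T = 379.9 °C

Equal length when α₁L₁ΔT − α₂L₂ΔT = L₂ − L₁ = 5.90×10⁻³ m
α₁L₁ = 4.19612×10⁻⁵, α₂L₂ = 2.544117×10⁻⁵ → Δ(αL) = 1.652003×10⁻⁵ m/K
ΔT = 5.90×10⁻³ / 1.652003×10⁻⁵ = 357.142 K, so T = 22.8 + 357.142 = 379.942 °C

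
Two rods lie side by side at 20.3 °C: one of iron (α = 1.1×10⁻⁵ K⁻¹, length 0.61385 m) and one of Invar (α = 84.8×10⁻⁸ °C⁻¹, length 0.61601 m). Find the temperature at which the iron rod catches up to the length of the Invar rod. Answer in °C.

T = 367.0 °C

Equal length when α₁L₁ΔT − α₂L₂ΔT = L₂ − L₁ = 2.16×10⁻³ m
α₁L₁ = 6.75235×10⁻⁶, α₂L₂ = 5.2237648×10⁻⁷ → Δ(αL) = 6.22997352×10⁻⁶ m/K
ΔT = 2.16×10⁻³ / 6.22997352×10⁻⁶ = 346.711 K, so T = 20.3 + 346.711 = 367.011 °C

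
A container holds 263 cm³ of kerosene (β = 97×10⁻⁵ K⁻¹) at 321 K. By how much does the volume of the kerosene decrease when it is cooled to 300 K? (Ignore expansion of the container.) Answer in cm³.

ΔV = 5.36 cm³

|ΔT| = |300 − 321| = 21 K
ΔV = βV₀ΔT = (97×10⁻⁵)(263)(21) = 5.36 cm³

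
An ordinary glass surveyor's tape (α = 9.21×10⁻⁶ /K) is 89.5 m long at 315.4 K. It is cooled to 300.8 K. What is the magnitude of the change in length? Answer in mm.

ΔL = 12.0 mm

|ΔT| = |300.8 − 315.4| = 14.6 K
ΔL = αL₀ΔT = (9.21×10⁻⁶)(89.5)(14.6) = 1.20×10⁻² m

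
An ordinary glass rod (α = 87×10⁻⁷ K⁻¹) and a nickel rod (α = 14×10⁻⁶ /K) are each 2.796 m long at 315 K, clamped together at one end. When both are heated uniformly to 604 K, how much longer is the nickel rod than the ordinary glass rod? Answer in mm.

4.28 mm

ΔT = 289 K
ordinary glass: ΔL = 87×10⁻⁷ × 2.796 m × 289 = 7.0300×10⁻³ m = 7.0300 mm
nickel: ΔL = 14×10⁻⁶ × 2.796 m × 289 = 1.1313×10⁻² m = 11.313 mm
difference = 11.313 − 7.0300 = 4.283 mm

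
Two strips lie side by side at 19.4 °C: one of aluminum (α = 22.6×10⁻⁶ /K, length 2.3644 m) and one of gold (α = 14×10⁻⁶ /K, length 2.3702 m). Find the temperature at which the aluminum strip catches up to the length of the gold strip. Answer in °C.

T = 305.8 °C

L₁(1 + α₁ΔT) = L₂(1 + α₂ΔT) ⇒ ΔT = (L₂ − L₁)/(α₁L₁ − α₂L₂)
L₂ − L₁ = 2.3702 − 2.3644 = 5.80×10⁻³ m
α₁L₁ − α₂L₂ = 22.6×10⁻⁶×2.3644 − 14×10⁻⁶×2.3702 = 2.025264×10⁻⁵ m/K
ΔT = 5.80×10⁻³ / 2.025264×10⁻⁵ = 286.382 K
T = 19.4 + 286.382 = 305.782 °C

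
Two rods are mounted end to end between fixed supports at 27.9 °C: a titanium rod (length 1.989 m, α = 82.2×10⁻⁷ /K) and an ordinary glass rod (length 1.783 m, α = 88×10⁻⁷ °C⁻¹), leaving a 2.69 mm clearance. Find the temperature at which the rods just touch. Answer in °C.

T = 112 °C

α₁L₁ = 1.634958×10⁻⁵ m/K, α₂L₂ = 1.56904×10⁻⁵ m/K → total 3.203998×10⁻⁵ m/K
ΔT = g/(α₁L₁+α₂L₂) = 2.69×10⁻³ / 3.203998×10⁻⁵ = 83.96 K
T = 27.9 + 83.96 = 111.86 °C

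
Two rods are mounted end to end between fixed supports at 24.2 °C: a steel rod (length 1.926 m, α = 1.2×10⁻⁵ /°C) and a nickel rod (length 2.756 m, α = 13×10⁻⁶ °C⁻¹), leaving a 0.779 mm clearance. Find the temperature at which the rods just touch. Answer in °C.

T = 37.4 °C

Gap closes when ΔL₁ + ΔL₂ = 0.779 mm = 7.79×10⁻⁴ m
(α₁L₁ + α₂L₂)ΔT = g
α₁L₁ + α₂L₂ = 1.2×10⁻⁵×1.926 + 13×10⁻⁶×2.756 = 5.894×10⁻⁵ m/K
ΔT = 7.79×10⁻⁴ / 5.894×10⁻⁵ = 13.217 K
T = 24.2 + 13.217 = 37.417 °C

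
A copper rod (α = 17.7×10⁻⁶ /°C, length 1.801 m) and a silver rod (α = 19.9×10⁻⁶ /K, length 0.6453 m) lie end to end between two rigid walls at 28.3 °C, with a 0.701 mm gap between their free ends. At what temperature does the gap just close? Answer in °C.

T = 44.0 °C

α₁L₁ = 3.18777×10⁻⁵ m/K, α₂L₂ = 1.284147×10⁻⁵ m/K → total 4.471917×10⁻⁵ m/K
ΔT = g/(α₁L₁+α₂L₂) = 7.01×10⁻⁴ / 4.471917×10⁻⁵ = 15.676 K
T = 28.3 + 15.676 = 43.976 °C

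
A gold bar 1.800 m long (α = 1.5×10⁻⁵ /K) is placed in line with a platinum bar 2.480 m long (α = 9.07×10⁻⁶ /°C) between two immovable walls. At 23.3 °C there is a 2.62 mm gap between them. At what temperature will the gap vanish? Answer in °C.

α₁L₁ = 2.700×10⁻⁵ m/K, α₂L₂ = 2.24936×10⁻⁵ m/K → total 4.94936×10⁻⁵ m/K
ΔT = g/(α₁L₁+α₂L₂) = 2.62×10⁻³ / 4.94936×10⁻⁵ = 52.936 K
T = 23.3 + 52.936 = 76.236 °C

T = 76.2 °C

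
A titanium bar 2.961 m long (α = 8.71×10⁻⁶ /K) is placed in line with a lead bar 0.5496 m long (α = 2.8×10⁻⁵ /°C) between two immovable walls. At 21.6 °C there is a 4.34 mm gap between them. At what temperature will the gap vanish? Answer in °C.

α₁L₁ = 2.579031×10⁻⁵ m/K, α₂L₂ = 1.53888×10⁻⁵ m/K → total 4.117911×10⁻⁵ m/K
ΔT = g/(α₁L₁+α₂L₂) = 4.34×10⁻³ / 4.117911×10⁻⁵ = 105.39 K
T = 21.6 + 105.39 = 126.99 °C

T = 127 °C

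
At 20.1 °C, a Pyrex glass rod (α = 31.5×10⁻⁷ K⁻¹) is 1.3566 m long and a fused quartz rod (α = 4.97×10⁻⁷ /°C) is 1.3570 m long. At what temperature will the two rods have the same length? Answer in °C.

Equal length when α₁L₁ΔT − α₂L₂ΔT = L₂ − L₁ = 4.00×10⁻⁴ m
α₁L₁ = 4.27329×10⁻⁶, α₂L₂ = 6.74429×10⁻⁷ → Δ(αL) = 3.598861×10⁻⁶ m/K
ΔT = 4.00×10⁻⁴ / 3.598861×10⁻⁶ = 111.146 K, so T = 20.1 + 111.146 = 131.246 °C

T = 131.2 °C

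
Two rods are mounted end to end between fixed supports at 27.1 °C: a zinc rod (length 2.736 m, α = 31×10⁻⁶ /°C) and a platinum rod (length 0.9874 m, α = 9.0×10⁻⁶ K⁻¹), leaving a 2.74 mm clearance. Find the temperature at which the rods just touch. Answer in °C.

Gap closes when ΔL₁ + ΔL₂ = 2.74 mm = 2.74×10⁻³ m
(α₁L₁ + α₂L₂)ΔT = g
α₁L₁ + α₂L₂ = 31×10⁻⁶×2.736 + 9.0×10⁻⁶×0.9874 = 9.37026×10⁻⁵ m/K
ΔT = 2.74×10⁻³ / 9.37026×10⁻⁵ = 29.241 K
T = 27.1 + 29.241 = 56.341 °C

T = 56.3 °C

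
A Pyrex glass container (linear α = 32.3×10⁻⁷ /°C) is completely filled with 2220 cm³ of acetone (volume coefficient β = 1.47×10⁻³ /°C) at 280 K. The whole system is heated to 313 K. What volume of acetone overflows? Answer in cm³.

107 cm³

The container also expands: β_container ≈ 3α = 9.69×10⁻⁶ /K
Net overflow = V₀(β_liq − 3α_cont)ΔT
β − 3α = 1.47×10⁻³ − 9.69×10⁻⁶ = 1.46031×10⁻³ /K; ΔT = 33 K
ΔV = 2220 × 1.46031×10⁻³ × 33 = 107 cm³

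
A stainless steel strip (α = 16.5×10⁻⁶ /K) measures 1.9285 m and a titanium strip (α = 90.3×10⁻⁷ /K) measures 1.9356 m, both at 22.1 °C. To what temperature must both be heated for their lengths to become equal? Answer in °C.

T = 517.2 °C

L₁(1 + α₁ΔT) = L₂(1 + α₂ΔT) ⇒ ΔT = (L₂ − L₁)/(α₁L₁ − α₂L₂)
L₂ − L₁ = 1.9356 − 1.9285 = 7.10×10⁻³ m
α₁L₁ − α₂L₂ = 16.5×10⁻⁶×1.9285 − 90.3×10⁻⁷×1.9356 = 1.4341782×10⁻⁵ m/K
ΔT = 7.10×10⁻³ / 1.4341782×10⁻⁵ = 495.057 K
T = 22.1 + 495.057 = 517.157 °C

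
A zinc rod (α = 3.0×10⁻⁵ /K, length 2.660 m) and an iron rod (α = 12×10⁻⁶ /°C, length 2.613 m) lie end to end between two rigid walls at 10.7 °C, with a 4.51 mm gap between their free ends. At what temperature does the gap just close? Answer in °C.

Gap closes when ΔL₁ + ΔL₂ = 4.51 mm = 4.51×10⁻³ m
(α₁L₁ + α₂L₂)ΔT = g
α₁L₁ + α₂L₂ = 3.0×10⁻⁵×2.660 + 12×10⁻⁶×2.613 = 1.11156×10⁻⁴ m/K
ΔT = 4.51×10⁻³ / 1.11156×10⁻⁴ = 40.574 K
T = 10.7 + 40.574 = 51.274 °C

T = 51.3 °C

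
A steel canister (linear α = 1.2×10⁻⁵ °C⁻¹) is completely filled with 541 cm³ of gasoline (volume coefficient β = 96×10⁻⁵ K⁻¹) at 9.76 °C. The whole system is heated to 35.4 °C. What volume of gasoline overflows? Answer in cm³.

12.8 cm³

The canister also expands: β_container ≈ 3α = 3.6×10⁻⁵ /K
Net overflow = V₀(β_liq − 3α_cont)ΔT
β − 3α = 9.60×10⁻⁴ − 3.6×10⁻⁵ = 9.24×10⁻⁴ /K; ΔT = 25.64 K
ΔV = 541 × 9.24×10⁻⁴ × 25.64 = 12.8 cm³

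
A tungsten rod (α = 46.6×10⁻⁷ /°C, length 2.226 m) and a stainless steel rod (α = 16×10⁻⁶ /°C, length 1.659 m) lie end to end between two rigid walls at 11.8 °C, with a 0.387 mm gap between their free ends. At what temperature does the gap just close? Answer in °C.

T = 22.3 °C

Gap closes when ΔL₁ + ΔL₂ = 0.387 mm = 3.87×10⁻⁴ m
(α₁L₁ + α₂L₂)ΔT = g
α₁L₁ + α₂L₂ = 46.6×10⁻⁷×2.226 + 16×10⁻⁶×1.659 = 3.691716×10⁻⁵ m/K
ΔT = 3.87×10⁻⁴ / 3.691716×10⁻⁵ = 10.483 K
T = 11.8 + 10.483 = 22.283 °C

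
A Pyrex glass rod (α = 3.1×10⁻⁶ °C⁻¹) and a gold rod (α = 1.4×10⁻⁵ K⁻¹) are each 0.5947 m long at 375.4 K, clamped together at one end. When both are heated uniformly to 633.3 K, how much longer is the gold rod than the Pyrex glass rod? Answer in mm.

1.67 mm

ΔT = 257.9 K
Pyrex glass: ΔL = 3.1×10⁻⁶ × 0.5947 m × 257.9 = 4.7546×10⁻⁴ m = 0.47546 mm
gold: ΔL = 1.4×10⁻⁵ × 0.5947 m × 257.9 = 2.1472×10⁻³ m = 2.1472 mm
difference = 2.1472 − 0.47546 = 1.67174 mm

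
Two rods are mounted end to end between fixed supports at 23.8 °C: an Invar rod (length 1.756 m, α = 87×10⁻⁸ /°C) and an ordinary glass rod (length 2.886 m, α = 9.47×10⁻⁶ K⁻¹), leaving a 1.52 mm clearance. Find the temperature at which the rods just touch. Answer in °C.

T = 76.5 °C

α₁L₁ = 1.52772×10⁻⁶ m/K, α₂L₂ = 2.733042×10⁻⁵ m/K → total 2.885814×10⁻⁵ m/K
ΔT = g/(α₁L₁+α₂L₂) = 1.52×10⁻³ / 2.885814×10⁻⁵ = 52.671 K
T = 23.8 + 52.671 = 76.471 °C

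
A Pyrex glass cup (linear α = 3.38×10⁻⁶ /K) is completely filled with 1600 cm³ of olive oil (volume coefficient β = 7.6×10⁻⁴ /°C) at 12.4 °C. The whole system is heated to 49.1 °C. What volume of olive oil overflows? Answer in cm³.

44.0 cm³

The cup also expands: β_container ≈ 3α = 1.014×10⁻⁵ /K
Net overflow = V₀(β_liq − 3α_cont)ΔT
β − 3α = 7.60×10⁻⁴ − 1.014×10⁻⁵ = 7.4986×10⁻⁴ /K; ΔT = 36.7 K
ΔV = 1600 × 7.4986×10⁻⁴ × 36.7 = 44.0 cm³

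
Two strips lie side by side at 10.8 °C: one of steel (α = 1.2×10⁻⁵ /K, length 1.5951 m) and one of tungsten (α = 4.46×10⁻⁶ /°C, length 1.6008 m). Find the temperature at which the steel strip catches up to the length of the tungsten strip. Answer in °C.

L₁(1 + α₁ΔT) = L₂(1 + α₂ΔT) ⇒ ΔT = (L₂ − L₁)/(α₁L₁ − α₂L₂)
L₂ − L₁ = 1.6008 − 1.5951 = 5.70×10⁻³ m
α₁L₁ − α₂L₂ = 1.2×10⁻⁵×1.5951 − 4.46×10⁻⁶×1.6008 = 1.2001632×10⁻⁵ m/K
ΔT = 5.70×10⁻³ / 1.2001632×10⁻⁵ = 474.935 K
T = 10.8 + 474.935 = 485.735 °C

T = 485.7 °C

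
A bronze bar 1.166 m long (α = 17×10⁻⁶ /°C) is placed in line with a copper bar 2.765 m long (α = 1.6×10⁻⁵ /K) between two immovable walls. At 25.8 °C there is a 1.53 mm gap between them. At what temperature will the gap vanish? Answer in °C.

α₁L₁ = 1.9822×10⁻⁵ m/K, α₂L₂ = 4.424×10⁻⁵ m/K → total 6.4062×10⁻⁵ m/K
ΔT = g/(α₁L₁+α₂L₂) = 1.53×10⁻³ / 6.4062×10⁻⁵ = 23.883 K
T = 25.8 + 23.883 = 49.683 °C

T = 49.7 °C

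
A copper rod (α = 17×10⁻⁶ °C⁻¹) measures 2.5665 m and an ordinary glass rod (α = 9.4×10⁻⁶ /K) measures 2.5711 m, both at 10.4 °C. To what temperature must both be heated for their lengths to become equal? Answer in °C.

L₁(1 + α₁ΔT) = L₂(1 + α₂ΔT) ⇒ ΔT = (L₂ − L₁)/(α₁L₁ − α₂L₂)
L₂ − L₁ = 2.5711 − 2.5665 = 4.60×10⁻³ m
α₁L₁ − α₂L₂ = 17×10⁻⁶×2.5665 − 9.4×10⁻⁶×2.5711 = 1.946216×10⁻⁵ m/K
ΔT = 4.60×10⁻³ / 1.946216×10⁻⁵ = 236.356 K
T = 10.4 + 236.356 = 246.756 °C

T = 246.8 °C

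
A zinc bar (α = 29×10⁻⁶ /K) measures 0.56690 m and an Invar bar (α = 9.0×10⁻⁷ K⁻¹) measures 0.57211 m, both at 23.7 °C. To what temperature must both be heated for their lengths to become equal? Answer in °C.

T = 350.9 °C

L₁(1 + α₁ΔT) = L₂(1 + α₂ΔT) ⇒ ΔT = (L₂ − L₁)/(α₁L₁ − α₂L₂)
L₂ − L₁ = 0.57211 − 0.56690 = 5.21×10⁻³ m
α₁L₁ − α₂L₂ = 29×10⁻⁶×0.56690 − 9.0×10⁻⁷×0.57211 = 1.5925201×10⁻⁵ m/K
ΔT = 5.21×10⁻³ / 1.5925201×10⁻⁵ = 327.154 K
T = 23.7 + 327.154 = 350.854 °C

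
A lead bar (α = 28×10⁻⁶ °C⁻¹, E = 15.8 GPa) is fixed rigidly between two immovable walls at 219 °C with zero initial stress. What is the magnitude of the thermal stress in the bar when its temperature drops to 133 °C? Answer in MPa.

Fully constrained: the free strain ε = αΔT is blocked, so σ = Eε = EαΔT.
|ΔT| = 86 K
σ = 15.8×10⁹ × 28×10⁻⁶ × 86 = 3.80×10⁷ Pa

σ = 38.0 MPa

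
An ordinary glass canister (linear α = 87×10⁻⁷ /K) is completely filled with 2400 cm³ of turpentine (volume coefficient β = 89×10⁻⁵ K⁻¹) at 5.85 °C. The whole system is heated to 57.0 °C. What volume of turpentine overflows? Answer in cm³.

The canister also expands: β_container ≈ 3α = 2.61×10⁻⁵ /K
Net overflow = V₀(β_liq − 3α_cont)ΔT
β − 3α = 8.90×10⁻⁴ − 2.61×10⁻⁵ = 8.639×10⁻⁴ /K; ΔT = 51.15 K
ΔV = 2400 × 8.639×10⁻⁴ × 51.15 = 106 cm³

106 cm³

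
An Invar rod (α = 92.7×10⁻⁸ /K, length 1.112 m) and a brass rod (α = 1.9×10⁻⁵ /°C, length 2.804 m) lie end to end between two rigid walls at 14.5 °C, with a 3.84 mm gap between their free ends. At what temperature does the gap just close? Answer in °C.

Gap closes when ΔL₁ + ΔL₂ = 3.84 mm = 3.84×10⁻³ m
(α₁L₁ + α₂L₂)ΔT = g
α₁L₁ + α₂L₂ = 92.7×10⁻⁸×1.112 + 1.9×10⁻⁵×2.804 = 5.4306824×10⁻⁵ m/K
ΔT = 3.84×10⁻³ / 5.4306824×10⁻⁵ = 70.709 K
T = 14.5 + 70.709 = 85.209 °C

T = 85.2 °C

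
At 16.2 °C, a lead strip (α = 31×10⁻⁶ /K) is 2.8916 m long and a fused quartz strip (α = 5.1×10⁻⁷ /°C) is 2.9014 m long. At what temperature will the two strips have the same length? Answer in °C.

L₁(1 + α₁ΔT) = L₂(1 + α₂ΔT) ⇒ ΔT = (L₂ − L₁)/(α₁L₁ − α₂L₂)
L₂ − L₁ = 2.9014 − 2.8916 = 9.80×10⁻³ m
α₁L₁ − α₂L₂ = 31×10⁻⁶×2.8916 − 5.1×10⁻⁷×2.9014 = 8.8159886×10⁻⁵ m/K
ΔT = 9.80×10⁻³ / 8.8159886×10⁻⁵ = 111.162 K
T = 16.2 + 111.162 = 127.362 °C

T = 127.4 °C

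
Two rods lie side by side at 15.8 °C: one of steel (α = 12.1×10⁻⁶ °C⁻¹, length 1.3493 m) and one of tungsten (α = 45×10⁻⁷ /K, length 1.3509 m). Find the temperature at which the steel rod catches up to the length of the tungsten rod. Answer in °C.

Equal length when α₁L₁ΔT − α₂L₂ΔT = L₂ − L₁ = 1.60×10⁻³ m
α₁L₁ = 1.632653×10⁻⁵, α₂L₂ = 6.07905×10⁻⁶ → Δ(αL) = 1.024748×10⁻⁵ m/K
ΔT = 1.60×10⁻³ / 1.024748×10⁻⁵ = 156.136 K, so T = 15.8 + 156.136 = 171.936 °C

T = 171.9 °C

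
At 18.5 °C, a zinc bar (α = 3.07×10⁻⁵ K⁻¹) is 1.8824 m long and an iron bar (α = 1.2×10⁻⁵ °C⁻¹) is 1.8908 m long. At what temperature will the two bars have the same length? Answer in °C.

Equal length when α₁L₁ΔT − α₂L₂ΔT = L₂ − L₁ = 8.40×10⁻³ m
α₁L₁ = 5.778968×10⁻⁵, α₂L₂ = 2.26896×10⁻⁵ → Δ(αL) = 3.510008×10⁻⁵ m/K
ΔT = 8.40×10⁻³ / 3.510008×10⁻⁵ = 239.316 K, so T = 18.5 + 239.316 = 257.816 °C

T = 257.8 °C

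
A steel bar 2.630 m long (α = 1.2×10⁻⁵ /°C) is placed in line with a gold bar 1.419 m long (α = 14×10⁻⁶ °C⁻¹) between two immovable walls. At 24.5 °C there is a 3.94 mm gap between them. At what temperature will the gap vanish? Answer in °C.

Gap closes when ΔL₁ + ΔL₂ = 3.94 mm = 3.94×10⁻³ m
(α₁L₁ + α₂L₂)ΔT = g
α₁L₁ + α₂L₂ = 1.2×10⁻⁵×2.630 + 14×10⁻⁶×1.419 = 5.1426×10⁻⁵ m/K
ΔT = 3.94×10⁻³ / 5.1426×10⁻⁵ = 76.61 K
T = 24.5 + 76.61 = 101.11 °C

T = 101 °C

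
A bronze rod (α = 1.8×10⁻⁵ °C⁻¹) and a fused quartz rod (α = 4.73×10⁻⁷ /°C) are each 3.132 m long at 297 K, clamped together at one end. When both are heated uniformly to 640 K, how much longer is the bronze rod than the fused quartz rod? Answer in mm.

18.8 mm

ΔT = 343 K
bronze: ΔL = 1.8×10⁻⁵ × 3.132 m × 343 = 1.9337×10⁻² m = 19.337 mm
fused quartz: ΔL = 4.73×10⁻⁷ × 3.132 m × 343 = 5.0813×10⁻⁴ m = 0.50813 mm
difference = 19.337 − 0.50813 = 18.82887 mm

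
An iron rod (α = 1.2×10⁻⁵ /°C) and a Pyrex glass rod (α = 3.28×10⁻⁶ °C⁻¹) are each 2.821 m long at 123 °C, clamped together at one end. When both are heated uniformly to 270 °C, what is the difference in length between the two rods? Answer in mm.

3.62 mm

ΔT = 147 K
iron: ΔL = 1.2×10⁻⁵ × 2.821 m × 147 = 4.9762×10⁻³ m = 4.9762 mm
Pyrex glass: ΔL = 3.28×10⁻⁶ × 2.821 m × 147 = 1.3602×10⁻³ m = 1.3602 mm
difference = 4.9762 − 1.3602 = 3.6160 mm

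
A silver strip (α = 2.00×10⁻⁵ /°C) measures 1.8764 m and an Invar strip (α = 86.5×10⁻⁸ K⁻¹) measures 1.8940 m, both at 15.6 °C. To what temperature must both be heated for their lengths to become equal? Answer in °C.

T = 506.0 °C

L₁(1 + α₁ΔT) = L₂(1 + α₂ΔT) ⇒ ΔT = (L₂ − L₁)/(α₁L₁ − α₂L₂)
L₂ − L₁ = 1.8940 − 1.8764 = 1.76×10⁻² m
α₁L₁ − α₂L₂ = 2.00×10⁻⁵×1.8764 − 86.5×10⁻⁸×1.8940 = 3.588969×10⁻⁵ m/K
ΔT = 1.76×10⁻² / 3.588969×10⁻⁵ = 490.392 K
T = 15.6 + 490.392 = 505.992 °C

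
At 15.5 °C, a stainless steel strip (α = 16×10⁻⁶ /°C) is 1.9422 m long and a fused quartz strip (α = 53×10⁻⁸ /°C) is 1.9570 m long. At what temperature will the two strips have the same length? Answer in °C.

T = 508.2 °C

L₁(1 + α₁ΔT) = L₂(1 + α₂ΔT) ⇒ ΔT = (L₂ − L₁)/(α₁L₁ − α₂L₂)
L₂ − L₁ = 1.9570 − 1.9422 = 1.48×10⁻² m
α₁L₁ − α₂L₂ = 16×10⁻⁶×1.9422 − 53×10⁻⁸×1.9570 = 3.003799×10⁻⁵ m/K
ΔT = 1.48×10⁻² / 3.003799×10⁻⁵ = 492.709 K
T = 15.5 + 492.709 = 508.209 °C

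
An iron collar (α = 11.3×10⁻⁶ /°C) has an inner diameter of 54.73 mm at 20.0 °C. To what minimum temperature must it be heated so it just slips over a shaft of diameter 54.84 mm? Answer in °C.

Required Δd = 54.84 − 54.73 = 0.11 mm
Δd = αd₀ΔT ⇒ ΔT = Δd/(αd₀) = 0.11 / (11.3×10⁻⁶ × 54.73) = 177.86 K
T_min = 20.0 + 177.86 = 197.86 °C

T = 198 °C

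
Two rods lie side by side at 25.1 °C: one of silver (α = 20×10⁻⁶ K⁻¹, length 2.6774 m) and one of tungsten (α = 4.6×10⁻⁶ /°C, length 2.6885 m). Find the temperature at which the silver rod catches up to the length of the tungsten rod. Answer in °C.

Equal length when α₁L₁ΔT − α₂L₂ΔT = L₂ − L₁ = 1.11×10⁻² m
α₁L₁ = 5.3548×10⁻⁵, α₂L₂ = 1.23671×10⁻⁵ → Δ(αL) = 4.11809×10⁻⁵ m/K
ΔT = 1.11×10⁻² / 4.11809×10⁻⁵ = 269.542 K, so T = 25.1 + 269.542 = 294.642 °C

T = 294.6 °C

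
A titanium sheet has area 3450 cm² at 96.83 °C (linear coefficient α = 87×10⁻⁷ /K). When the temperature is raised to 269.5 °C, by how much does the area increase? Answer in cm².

Area coefficient ≈ 2α; |ΔT| = 172.67 K
ΔA = 2αA₀ΔT = 2(87×10⁻⁷)(3450)(172.67) = 10.4 cm²

ΔA = 10.4 cm²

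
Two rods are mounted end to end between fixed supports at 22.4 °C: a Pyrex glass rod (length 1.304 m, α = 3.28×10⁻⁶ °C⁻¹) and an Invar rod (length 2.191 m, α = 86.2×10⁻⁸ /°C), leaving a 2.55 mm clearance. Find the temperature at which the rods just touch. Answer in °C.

T = 436 °C

Gap closes when ΔL₁ + ΔL₂ = 2.55 mm = 2.55×10⁻³ m
(α₁L₁ + α₂L₂)ΔT = g
α₁L₁ + α₂L₂ = 3.28×10⁻⁶×1.304 + 86.2×10⁻⁸×2.191 = 6.165762×10⁻⁶ m/K
ΔT = 2.55×10⁻³ / 6.165762×10⁻⁶ = 413.57 K
T = 22.4 + 413.57 = 435.97 °C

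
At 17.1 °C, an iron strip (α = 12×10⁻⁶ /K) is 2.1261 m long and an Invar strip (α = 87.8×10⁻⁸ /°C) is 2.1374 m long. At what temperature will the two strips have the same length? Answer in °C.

T = 495.2 °C

L₁(1 + α₁ΔT) = L₂(1 + α₂ΔT) ⇒ ΔT = (L₂ − L₁)/(α₁L₁ − α₂L₂)
L₂ − L₁ = 2.1374 − 2.1261 = 1.13×10⁻² m
α₁L₁ − α₂L₂ = 12×10⁻⁶×2.1261 − 87.8×10⁻⁸×2.1374 = 2.36365628×10⁻⁵ m/K
ΔT = 1.13×10⁻² / 2.36365628×10⁻⁵ = 478.073 K
T = 17.1 + 478.073 = 495.173 °C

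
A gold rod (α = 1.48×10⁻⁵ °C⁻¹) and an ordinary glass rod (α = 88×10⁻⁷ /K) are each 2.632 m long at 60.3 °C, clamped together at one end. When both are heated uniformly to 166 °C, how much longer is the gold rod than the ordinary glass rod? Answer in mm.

1.67 mm

ΔT = 105.7 K
gold: ΔL = 1.48×10⁻⁵ × 2.632 m × 105.7 = 4.1174×10⁻³ m = 4.1174 mm
ordinary glass: ΔL = 88×10⁻⁷ × 2.632 m × 105.7 = 2.4482×10⁻³ m = 2.4482 mm
difference = 4.1174 − 2.4482 = 1.6692 mm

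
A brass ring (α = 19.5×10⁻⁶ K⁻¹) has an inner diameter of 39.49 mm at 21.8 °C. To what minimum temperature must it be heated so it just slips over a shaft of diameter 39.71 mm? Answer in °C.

Required Δd = 39.71 − 39.49 = 0.22 mm
Δd = αd₀ΔT ⇒ ΔT = Δd/(αd₀) = 0.22 / (19.5×10⁻⁶ × 39.49) = 285.69 K
T_min = 21.8 + 285.69 = 307.49 °C

T = 307 °C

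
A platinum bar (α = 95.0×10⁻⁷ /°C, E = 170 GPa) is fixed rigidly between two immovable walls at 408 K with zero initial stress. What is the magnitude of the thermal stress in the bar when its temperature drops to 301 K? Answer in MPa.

Fully constrained: the free strain ε = αΔT is blocked, so σ = Eε = EαΔT.
|ΔT| = 107 K
σ = 170×10⁹ × 95.0×10⁻⁷ × 107 = 1.73×10⁸ Pa

σ = 173 MPa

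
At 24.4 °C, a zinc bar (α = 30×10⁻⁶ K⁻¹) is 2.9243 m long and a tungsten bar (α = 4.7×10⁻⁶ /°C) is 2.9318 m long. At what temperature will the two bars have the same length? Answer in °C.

L₁(1 + α₁ΔT) = L₂(1 + α₂ΔT) ⇒ ΔT = (L₂ − L₁)/(α₁L₁ − α₂L₂)
L₂ − L₁ = 2.9318 − 2.9243 = 7.50×10⁻³ m
α₁L₁ − α₂L₂ = 30×10⁻⁶×2.9243 − 4.7×10⁻⁶×2.9318 = 7.394954×10⁻⁵ m/K
ΔT = 7.50×10⁻³ / 7.394954×10⁻⁵ = 101.421 K
T = 24.4 + 101.421 = 125.821 °C

T = 125.8 °C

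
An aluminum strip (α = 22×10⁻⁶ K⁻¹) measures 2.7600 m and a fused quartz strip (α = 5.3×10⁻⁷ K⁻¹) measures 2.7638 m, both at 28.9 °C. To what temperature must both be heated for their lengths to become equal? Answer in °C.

L₁(1 + α₁ΔT) = L₂(1 + α₂ΔT) ⇒ ΔT = (L₂ − L₁)/(α₁L₁ − α₂L₂)
L₂ − L₁ = 2.7638 − 2.7600 = 3.80×10⁻³ m
α₁L₁ − α₂L₂ = 22×10⁻⁶×2.7600 − 5.3×10⁻⁷×2.7638 = 5.9255186×10⁻⁵ m/K
ΔT = 3.80×10⁻³ / 5.9255186×10⁻⁵ = 64.1294 K
T = 28.9 + 64.1294 = 93.0294 °C

T = 93.03 °C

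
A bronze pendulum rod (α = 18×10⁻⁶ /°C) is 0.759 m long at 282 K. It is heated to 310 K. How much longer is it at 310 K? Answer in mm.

|ΔT| = |310 − 282| = 28 K
ΔL = αL₀ΔT = (18×10⁻⁶)(0.759)(28) = 3.83×10⁻⁴ m

ΔL = 0.383 mm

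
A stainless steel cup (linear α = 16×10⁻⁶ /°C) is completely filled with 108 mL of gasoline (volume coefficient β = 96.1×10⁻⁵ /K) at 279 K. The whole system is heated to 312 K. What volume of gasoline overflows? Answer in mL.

3.25 mL

The cup also expands: β_container ≈ 3α = 4.8×10⁻⁵ /K
Net overflow = V₀(β_liq − 3α_cont)ΔT
β − 3α = 9.61×10⁻⁴ − 4.8×10⁻⁵ = 9.13×10⁻⁴ /K; ΔT = 33 K
ΔV = 108 × 9.13×10⁻⁴ × 33 = 3.25 mL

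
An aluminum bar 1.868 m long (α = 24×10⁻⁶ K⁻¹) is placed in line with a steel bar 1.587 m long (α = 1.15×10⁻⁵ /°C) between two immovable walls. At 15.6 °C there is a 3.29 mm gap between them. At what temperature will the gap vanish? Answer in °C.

Gap closes when ΔL₁ + ΔL₂ = 3.29 mm = 3.29×10⁻³ m
(α₁L₁ + α₂L₂)ΔT = g
α₁L₁ + α₂L₂ = 24×10⁻⁶×1.868 + 1.15×10⁻⁵×1.587 = 6.30825×10⁻⁵ m/K
ΔT = 3.29×10⁻³ / 6.30825×10⁻⁵ = 52.154 K
T = 15.6 + 52.154 = 67.754 °C

T = 67.8 °C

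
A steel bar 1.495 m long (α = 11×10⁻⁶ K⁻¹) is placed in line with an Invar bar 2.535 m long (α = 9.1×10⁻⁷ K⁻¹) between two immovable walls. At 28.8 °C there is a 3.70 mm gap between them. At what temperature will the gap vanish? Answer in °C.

T = 226 °C

Gap closes when ΔL₁ + ΔL₂ = 3.70 mm = 3.70×10⁻³ m
(α₁L₁ + α₂L₂)ΔT = g
α₁L₁ + α₂L₂ = 11×10⁻⁶×1.495 + 9.1×10⁻⁷×2.535 = 1.875185×10⁻⁵ m/K
ΔT = 3.70×10⁻³ / 1.875185×10⁻⁵ = 197.31 K
T = 28.8 + 197.31 = 226.11 °C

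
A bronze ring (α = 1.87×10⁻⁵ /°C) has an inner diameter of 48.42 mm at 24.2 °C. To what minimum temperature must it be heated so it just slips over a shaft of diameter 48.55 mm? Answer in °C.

Required Δd = 48.55 − 48.42 = 0.13 mm
Δd = αd₀ΔT ⇒ ΔT = Δd/(αd₀) = 0.13 / (1.87×10⁻⁵ × 48.42) = 143.57 K
T_min = 24.2 + 143.57 = 167.77 °C

T = 168 °C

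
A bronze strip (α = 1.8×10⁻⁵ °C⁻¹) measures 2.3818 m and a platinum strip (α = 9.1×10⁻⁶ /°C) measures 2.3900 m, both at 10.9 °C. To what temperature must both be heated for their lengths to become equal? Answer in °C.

T = 399.1 °C

Equal length when α₁L₁ΔT − α₂L₂ΔT = L₂ − L₁ = 8.20×10⁻³ m
α₁L₁ = 4.28724×10⁻⁵, α₂L₂ = 2.1749×10⁻⁵ → Δ(αL) = 2.11234×10⁻⁵ m/K
ΔT = 8.20×10⁻³ / 2.11234×10⁻⁵ = 388.195 K, so T = 10.9 + 388.195 = 399.095 °C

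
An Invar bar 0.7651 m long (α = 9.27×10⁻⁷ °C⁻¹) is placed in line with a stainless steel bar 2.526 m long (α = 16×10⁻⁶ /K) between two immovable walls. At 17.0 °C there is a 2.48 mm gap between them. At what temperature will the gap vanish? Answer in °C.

Gap closes when ΔL₁ + ΔL₂ = 2.48 mm = 2.48×10⁻³ m
(α₁L₁ + α₂L₂)ΔT = g
α₁L₁ + α₂L₂ = 9.27×10⁻⁷×0.7651 + 16×10⁻⁶×2.526 = 4.11252477×10⁻⁵ m/K
ΔT = 2.48×10⁻³ / 4.11252477×10⁻⁵ = 60.304 K
T = 17.0 + 60.304 = 77.304 °C

T = 77.3 °C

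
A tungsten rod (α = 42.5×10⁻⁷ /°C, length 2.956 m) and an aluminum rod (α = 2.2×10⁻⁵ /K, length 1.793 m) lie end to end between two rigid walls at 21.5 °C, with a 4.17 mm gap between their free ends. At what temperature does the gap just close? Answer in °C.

α₁L₁ = 1.2563×10⁻⁵ m/K, α₂L₂ = 3.9446×10⁻⁵ m/K → total 5.2009×10⁻⁵ m/K
ΔT = g/(α₁L₁+α₂L₂) = 4.17×10⁻³ / 5.2009×10⁻⁵ = 80.18 K
T = 21.5 + 80.18 = 101.68 °C

T = 102 °C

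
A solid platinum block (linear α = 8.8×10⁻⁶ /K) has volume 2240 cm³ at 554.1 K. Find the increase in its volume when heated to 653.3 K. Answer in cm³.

ΔV = 5.87 cm³

Isotropic solid: β ≈ 3α = 2.6×10⁻⁵ /K; ΔT = 99.2 K
ΔV = 3αV₀ΔT = 3(8.8×10⁻⁶)(2240)(99.2) = 5.87 cm³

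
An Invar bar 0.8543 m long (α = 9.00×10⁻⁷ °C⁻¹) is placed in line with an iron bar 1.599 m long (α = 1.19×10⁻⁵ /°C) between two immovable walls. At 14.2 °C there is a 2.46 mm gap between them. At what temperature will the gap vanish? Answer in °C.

T = 138 °C

α₁L₁ = 7.6887×10⁻⁷ m/K, α₂L₂ = 1.90281×10⁻⁵ m/K → total 1.979697×10⁻⁵ m/K
ΔT = g/(α₁L₁+α₂L₂) = 2.46×10⁻³ / 1.979697×10⁻⁵ = 124.26 K
T = 14.2 + 124.26 = 138.46 °C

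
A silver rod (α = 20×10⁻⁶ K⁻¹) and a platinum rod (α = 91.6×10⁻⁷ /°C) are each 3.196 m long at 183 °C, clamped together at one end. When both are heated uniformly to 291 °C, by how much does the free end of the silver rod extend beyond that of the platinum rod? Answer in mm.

3.74 mm

ΔT = 108 K
silver: ΔL = 20×10⁻⁶ × 3.196 m × 108 = 6.9034×10⁻³ m = 6.9034 mm
platinum: ΔL = 91.6×10⁻⁷ × 3.196 m × 108 = 3.1617×10⁻³ m = 3.1617 mm
difference = 6.9034 − 3.1617 = 3.7417 mm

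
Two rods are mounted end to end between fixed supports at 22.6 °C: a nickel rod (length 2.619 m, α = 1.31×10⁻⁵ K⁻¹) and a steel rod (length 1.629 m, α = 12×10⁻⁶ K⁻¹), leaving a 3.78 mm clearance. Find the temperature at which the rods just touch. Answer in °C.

Gap closes when ΔL₁ + ΔL₂ = 3.78 mm = 3.78×10⁻³ m
(α₁L₁ + α₂L₂)ΔT = g
α₁L₁ + α₂L₂ = 1.31×10⁻⁵×2.619 + 12×10⁻⁶×1.629 = 5.38569×10⁻⁵ m/K
ΔT = 3.78×10⁻³ / 5.38569×10⁻⁵ = 70.186 K
T = 22.6 + 70.186 = 92.786 °C

T = 92.8 °C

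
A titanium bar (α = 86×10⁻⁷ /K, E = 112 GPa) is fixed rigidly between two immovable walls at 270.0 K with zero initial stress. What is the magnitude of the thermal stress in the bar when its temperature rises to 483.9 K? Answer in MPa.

σ = 206 MPa

Fully constrained: the free strain ε = αΔT is blocked, so σ = Eε = EαΔT.
|ΔT| = 213.9 K
σ = 112×10⁹ × 86×10⁻⁷ × 213.9 = 2.06×10⁸ Pa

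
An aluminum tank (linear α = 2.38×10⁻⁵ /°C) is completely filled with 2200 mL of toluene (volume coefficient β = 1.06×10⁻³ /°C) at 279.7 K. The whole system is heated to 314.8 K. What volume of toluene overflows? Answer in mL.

76.3 mL

The tank also expands: β_container ≈ 3α = 7.14×10⁻⁵ /K
Net overflow = V₀(β_liq − 3α_cont)ΔT
β − 3α = 1.06×10⁻³ − 7.14×10⁻⁵ = 9.886×10⁻⁴ /K; ΔT = 35.1 K
ΔV = 2200 × 9.886×10⁻⁴ × 35.1 = 76.3 mL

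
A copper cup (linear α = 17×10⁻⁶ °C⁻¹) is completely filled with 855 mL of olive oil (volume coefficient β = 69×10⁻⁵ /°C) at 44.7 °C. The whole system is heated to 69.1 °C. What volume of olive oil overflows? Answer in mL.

The cup also expands: β_container ≈ 3α = 5.1×10⁻⁵ /K
Net overflow = V₀(β_liq − 3α_cont)ΔT
β − 3α = 6.90×10⁻⁴ − 5.1×10⁻⁵ = 6.39×10⁻⁴ /K; ΔT = 24.4 K
ΔV = 855 × 6.39×10⁻⁴ × 24.4 = 13.3 mL

13.3 mL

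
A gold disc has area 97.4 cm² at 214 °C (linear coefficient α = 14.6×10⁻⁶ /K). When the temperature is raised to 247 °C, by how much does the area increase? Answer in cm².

ΔA = 0.0939 cm²

Area coefficient ≈ 2α; |ΔT| = 33 K
ΔA = 2αA₀ΔT = 2(14.6×10⁻⁶)(97.4)(33) = 0.0939 cm²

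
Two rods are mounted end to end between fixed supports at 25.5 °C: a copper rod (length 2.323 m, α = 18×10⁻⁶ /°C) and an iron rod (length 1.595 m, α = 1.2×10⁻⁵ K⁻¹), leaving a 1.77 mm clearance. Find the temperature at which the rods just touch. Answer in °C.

T = 54.5 °C

α₁L₁ = 4.1814×10⁻⁵ m/K, α₂L₂ = 1.914×10⁻⁵ m/K → total 6.0954×10⁻⁵ m/K
ΔT = g/(α₁L₁+α₂L₂) = 1.77×10⁻³ / 6.0954×10⁻⁵ = 29.038 K
T = 25.5 + 29.038 = 54.538 °C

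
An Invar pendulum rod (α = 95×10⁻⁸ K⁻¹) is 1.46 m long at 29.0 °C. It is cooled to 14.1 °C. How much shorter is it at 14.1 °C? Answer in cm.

ΔL = 0.00207 cm

|ΔT| = |14.1 − 29.0| = 14.9 K
ΔL = αL₀ΔT = (95×10⁻⁸)(1.46)(14.9) = 2.07×10⁻⁵ m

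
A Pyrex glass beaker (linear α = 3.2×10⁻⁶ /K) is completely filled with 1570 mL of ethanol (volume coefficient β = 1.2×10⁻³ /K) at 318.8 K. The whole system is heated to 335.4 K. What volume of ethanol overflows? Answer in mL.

31.0 mL

The beaker also expands: β_container ≈ 3α = 9.6×10⁻⁶ /K
Net overflow = V₀(β_liq − 3α_cont)ΔT
β − 3α = 1.20×10⁻³ − 9.6×10⁻⁶ = 1.1904×10⁻³ /K; ΔT = 16.6 K
ΔV = 1570 × 1.1904×10⁻³ × 16.6 = 31.0 mL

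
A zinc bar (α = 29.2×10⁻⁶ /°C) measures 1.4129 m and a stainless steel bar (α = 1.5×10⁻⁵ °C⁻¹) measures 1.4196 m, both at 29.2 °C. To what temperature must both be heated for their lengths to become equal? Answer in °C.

T = 364.8 °C

Equal length when α₁L₁ΔT − α₂L₂ΔT = L₂ − L₁ = 6.70×10⁻³ m
α₁L₁ = 4.125668×10⁻⁵, α₂L₂ = 2.1294×10⁻⁵ → Δ(αL) = 1.996268×10⁻⁵ m/K
ΔT = 6.70×10⁻³ / 1.996268×10⁻⁵ = 335.626 K, so T = 29.2 + 335.626 = 364.826 °C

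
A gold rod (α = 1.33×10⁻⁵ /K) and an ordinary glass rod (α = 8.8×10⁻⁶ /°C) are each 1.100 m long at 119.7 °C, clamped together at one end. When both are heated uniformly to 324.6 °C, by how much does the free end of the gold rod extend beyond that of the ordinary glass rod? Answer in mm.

ΔT = 204.9 K
gold: ΔL = 1.33×10⁻⁵ × 1.100 m × 204.9 = 2.9977×10⁻³ m = 2.9977 mm
ordinary glass: ΔL = 8.8×10⁻⁶ × 1.100 m × 204.9 = 1.9834×10⁻³ m = 1.9834 mm
difference = 2.9977 − 1.9834 = 1.0143 mm

1.01 mm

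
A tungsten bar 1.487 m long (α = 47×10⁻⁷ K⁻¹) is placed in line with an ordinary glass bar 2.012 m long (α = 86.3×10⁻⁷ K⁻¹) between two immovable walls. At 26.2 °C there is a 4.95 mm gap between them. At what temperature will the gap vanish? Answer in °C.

T = 229 °C

Gap closes when ΔL₁ + ΔL₂ = 4.95 mm = 4.95×10⁻³ m
(α₁L₁ + α₂L₂)ΔT = g
α₁L₁ + α₂L₂ = 47×10⁻⁷×1.487 + 86.3×10⁻⁷×2.012 = 2.435246×10⁻⁵ m/K
ΔT = 4.95×10⁻³ / 2.435246×10⁻⁵ = 203.26 K
T = 26.2 + 203.26 = 229.46 °C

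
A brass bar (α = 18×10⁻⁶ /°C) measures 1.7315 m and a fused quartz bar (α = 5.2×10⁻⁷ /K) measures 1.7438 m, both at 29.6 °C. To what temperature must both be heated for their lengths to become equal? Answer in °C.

Equal length when α₁L₁ΔT − α₂L₂ΔT = L₂ − L₁ = 1.23×10⁻² m
α₁L₁ = 3.1167×10⁻⁵, α₂L₂ = 9.06776×10⁻⁷ → Δ(αL) = 3.0260224×10⁻⁵ m/K
ΔT = 1.23×10⁻² / 3.0260224×10⁻⁵ = 406.474 K, so T = 29.6 + 406.474 = 436.074 °C

T = 436.1 °C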